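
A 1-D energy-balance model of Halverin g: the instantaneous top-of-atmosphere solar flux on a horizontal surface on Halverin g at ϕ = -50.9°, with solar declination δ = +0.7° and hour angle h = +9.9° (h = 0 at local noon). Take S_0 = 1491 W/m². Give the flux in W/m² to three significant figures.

cos θ_z = sin ϕ sin δ + cos ϕ cos δ cos h = -0.009481 + 0.621238 = 0.611757.
Flux = S_0 · cos θ_z = 1491 × 0.611757 = 912.1 W/m².

912 W/m²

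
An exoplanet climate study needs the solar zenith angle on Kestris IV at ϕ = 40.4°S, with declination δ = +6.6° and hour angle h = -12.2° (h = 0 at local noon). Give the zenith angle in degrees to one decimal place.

θ_z = 48.3°

cos θ_z = sin ϕ sin δ + cos ϕ cos δ cos h = -0.074493 + 0.739407 = 0.664914.
θ_z = arccos(0.664914) = 48.3°.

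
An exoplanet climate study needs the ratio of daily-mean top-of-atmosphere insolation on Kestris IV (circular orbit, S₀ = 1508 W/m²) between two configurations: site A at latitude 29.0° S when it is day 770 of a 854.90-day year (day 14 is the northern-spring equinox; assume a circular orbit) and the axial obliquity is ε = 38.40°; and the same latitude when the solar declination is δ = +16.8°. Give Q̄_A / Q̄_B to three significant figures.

Q̄_A / Q̄_B ≈ 1.81

— Configuration A (φ=-29.0°):
Solar longitude: λ_s = 360° × (770 − 14)/854.90 = 318.353°.
sin δ = sin 38.40° × sin 318.353° = -0.41278, so δ = -24.379°.
cos H₀ = −tan(-29.0°) tan(-24.379°) = -0.2512, H₀ = 1.8247 rad.
Bracket: H₀ sin φ sin δ + cos φ cos δ sin H₀ = 1.8247×-0.48481×-0.41278 + 0.87462×0.91083×0.96793 = 0.365159 + 0.771082 = 1.136241.
Q̄ = (S₀/π) × [bracket] = (1508/π) × 1.136241 = 545.41 W/m².
— Configuration B (φ=-29.0°):
cos H₀ = −tan(-29.0°) tan(+16.800°) = 0.1674, H₀ = 1.4026 rad.
Bracket: H₀ sin φ sin δ + cos φ cos δ sin H₀ = 1.4026×-0.48481×0.28903 + 0.87462×0.95732×0.98590 = -0.196539 + 0.825485 = 0.628946.
Q̄ = (S₀/π) × [bracket] = (1508/π) × 0.628946 = 301.90 W/m².
Ratio Q̄_A / Q̄_B = 545.41 / 301.90 = 1.807.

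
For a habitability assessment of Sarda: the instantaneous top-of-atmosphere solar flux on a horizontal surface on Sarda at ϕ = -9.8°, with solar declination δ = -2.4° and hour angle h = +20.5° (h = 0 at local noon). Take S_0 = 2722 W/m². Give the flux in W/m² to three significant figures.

2.53e+03 W/m²

cos θ_z = sin ϕ sin δ + cos ϕ cos δ cos h = 0.007128 + 0.922195 = 0.929323.
Flux = S_0 · cos θ_z = 2722 × 0.929323 = 2530 W/m².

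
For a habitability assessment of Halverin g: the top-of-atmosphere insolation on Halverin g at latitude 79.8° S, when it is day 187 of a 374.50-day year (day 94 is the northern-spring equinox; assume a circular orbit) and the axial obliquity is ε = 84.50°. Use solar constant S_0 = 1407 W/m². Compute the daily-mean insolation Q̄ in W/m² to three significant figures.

Solar longitude: L_s = 360° × (187 − 94)/374.50 = 89.399°.
sin δ = sin 84.50° × sin 89.399° = 0.99534, so δ = +84.467°.
cos h₀ = −tan(-79.8°) tan(+84.467°) = 57.3772 ≥ 1 ⇒ polar night, h₀ = 0 and Q̄ = 0.

Q̄ ≈ 0.00 W/m²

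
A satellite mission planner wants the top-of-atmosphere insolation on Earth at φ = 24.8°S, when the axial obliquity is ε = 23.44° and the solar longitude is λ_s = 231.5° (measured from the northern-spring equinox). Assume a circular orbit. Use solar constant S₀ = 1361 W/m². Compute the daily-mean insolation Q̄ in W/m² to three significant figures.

Q̄ ≈ 467 W/m²

Solar declination: sin δ = sin ε · sin λ_s = sin 23.44° × sin 231.5° = -0.31131, so δ = -18.138°.
cos H₀ = −tan(-24.8°) tan(-18.138°) = -0.1514, H₀ = 1.7227 rad.
Bracket: H₀ sin φ sin δ + cos φ cos δ sin H₀ = 1.7227×-0.41945×-0.31131 + 0.90778×0.95031×0.98848 = 0.224948 + 0.852734 = 1.077682.
Q̄ = (S₀/π) × [bracket] = (1361/π) × 1.077682 = 466.9 W/m².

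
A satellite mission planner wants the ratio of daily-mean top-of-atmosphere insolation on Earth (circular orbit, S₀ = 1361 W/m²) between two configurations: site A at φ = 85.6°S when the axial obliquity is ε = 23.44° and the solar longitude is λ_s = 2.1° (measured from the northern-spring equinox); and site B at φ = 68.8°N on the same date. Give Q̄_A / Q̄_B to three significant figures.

— Configuration A (φ=-85.6°):
Solar declination: sin δ = sin ε · sin λ_s = sin 23.44° × sin 2.1° = 0.01458, so δ = +0.835°.
cos H₀ = −tan(-85.6°) tan(+0.835°) = 0.1895, H₀ = 1.3802 rad.
Bracket: H₀ sin φ sin δ + cos φ cos δ sin H₀ = 1.3802×-0.99705×0.01458 + 0.07672×0.99989×0.98189 = -0.020064 + 0.075322 = 0.055258.
Q̄ = (S₀/π) × [bracket] = (1361/π) × 0.055258 = 23.939 W/m².
— Configuration B (φ=+68.8°):
cos H₀ = −tan(+68.8°) tan(+0.835°) = -0.0376, H₀ = 1.6084 rad.
Bracket: H₀ sin φ sin δ + cos φ cos δ sin H₀ = 1.6084×0.93232×0.01458 + 0.36162×0.99989×0.99929 = 0.021863 + 0.361323 = 0.383186.
Q̄ = (S₀/π) × [bracket] = (1361/π) × 0.383186 = 166.00 W/m².
Ratio Q̄_A / Q̄_B = 23.939 / 166.00 = 0.1442.

Q̄_A / Q̄_B ≈ 0.144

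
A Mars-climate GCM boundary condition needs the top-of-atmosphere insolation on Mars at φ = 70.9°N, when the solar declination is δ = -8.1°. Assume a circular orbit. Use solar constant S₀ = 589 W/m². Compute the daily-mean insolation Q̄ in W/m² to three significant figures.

cos H₀ = −tan(+70.9°) tan(-8.100°) = 0.4110, H₀ = 1.1472 rad.
Bracket: H₀ sin φ sin δ + cos φ cos δ sin H₀ = 1.1472×0.94495×-0.14090 + 0.32722×0.99002×0.91164 = -0.152742 + 0.295330 = 0.142588.
Q̄ = (S₀/π) × [bracket] = (589/π) × 0.142588 = 26.73 W/m².

Q̄ ≈ 26.7 W/m²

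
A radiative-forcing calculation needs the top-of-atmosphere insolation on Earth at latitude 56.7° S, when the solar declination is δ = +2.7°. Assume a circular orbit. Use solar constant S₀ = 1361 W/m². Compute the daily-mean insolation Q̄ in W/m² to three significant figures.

cos H₀ = −tan(-56.7°) tan(+2.700°) = 0.0718, H₀ = 1.4989 rad.
Bracket: H₀ sin φ sin δ + cos φ cos δ sin H₀ = 1.4989×-0.83581×0.04711 + 0.54902×0.99889×0.99742 = -0.059019 + 0.546996 = 0.487977.
Q̄ = (S₀/π) × [bracket] = (1361/π) × 0.487977 = 211.4 W/m².

Q̄ ≈ 211 W/m²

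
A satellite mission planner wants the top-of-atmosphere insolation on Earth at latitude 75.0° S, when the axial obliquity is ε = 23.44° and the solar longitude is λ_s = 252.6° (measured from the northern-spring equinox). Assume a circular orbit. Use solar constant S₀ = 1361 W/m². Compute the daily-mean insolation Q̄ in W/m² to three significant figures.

Q̄ ≈ 499 W/m²

Solar declination: sin δ = sin ε · sin λ_s = sin 23.44° × sin 252.6° = -0.37959, so δ = -22.308°.
cos H₀ = −tan(-75.0°) tan(-22.308°) = -1.5312 ≤ −1 ⇒ polar day, H₀ = π.
Bracket: H₀ sin φ sin δ + cos φ cos δ sin H₀ = 3.1416×-0.96593×-0.37959 + 0.25882×0.92516×0.00000 = 1.151891 + 0.000000 = 1.151891.
Q̄ = (S₀/π) × [bracket] = (1361/π) × 1.151891 = 499.0 W/m².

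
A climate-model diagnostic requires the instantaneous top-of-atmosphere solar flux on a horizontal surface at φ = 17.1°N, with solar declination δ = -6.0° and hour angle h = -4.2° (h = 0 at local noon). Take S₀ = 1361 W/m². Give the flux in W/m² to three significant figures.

1.25e+03 W/m²

cos θ_z = sin φ sin δ + cos φ cos δ cos h = -0.030736 + 0.948004 = 0.917268.
Flux = S₀ · cos θ_z = 1361 × 0.917268 = 1248 W/m².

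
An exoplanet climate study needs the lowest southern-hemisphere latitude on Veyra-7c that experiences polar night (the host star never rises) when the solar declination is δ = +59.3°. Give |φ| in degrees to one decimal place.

Polar night requires cos H₀ = −tan φ tan δ ≥ 1, i.e. tan φ tan δ ≤ −1.
The boundary is |tan φ| · |tan δ| = 1, so |φ| = 90° − |δ| = 90° − 59.3° = 30.7° in the southern hemisphere.

|φ| = 30.7°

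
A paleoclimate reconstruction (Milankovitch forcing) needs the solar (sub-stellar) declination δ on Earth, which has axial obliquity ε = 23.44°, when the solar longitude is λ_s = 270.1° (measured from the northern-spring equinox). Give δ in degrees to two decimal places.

δ = -23.44°

sin δ = sin ε · sin λ_s = sin 23.44° × sin 270.1° = -0.397788.
δ = arcsin(-0.397788) = -23.44°.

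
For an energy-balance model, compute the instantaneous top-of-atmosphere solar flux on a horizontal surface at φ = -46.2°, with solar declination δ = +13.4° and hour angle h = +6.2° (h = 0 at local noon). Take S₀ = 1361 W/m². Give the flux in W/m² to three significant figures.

cos θ_z = sin φ sin δ + cos φ cos δ cos h = -0.167266 + 0.669362 = 0.502096.
Flux = S₀ · cos θ_z = 1361 × 0.502096 = 683.4 W/m².

683 W/m²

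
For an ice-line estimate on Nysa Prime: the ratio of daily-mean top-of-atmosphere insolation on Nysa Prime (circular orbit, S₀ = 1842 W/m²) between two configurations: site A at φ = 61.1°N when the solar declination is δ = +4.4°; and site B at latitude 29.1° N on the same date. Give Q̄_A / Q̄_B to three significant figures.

— Configuration A (φ=+61.1°):
cos H₀ = −tan(+61.1°) tan(+4.400°) = -0.1394, H₀ = 1.7106 rad.
Bracket: H₀ sin φ sin δ + cos φ cos δ sin H₀ = 1.7106×0.87546×0.07672 + 0.48328×0.99705×0.99024 = 0.114893 + 0.477151 = 0.592044.
Q̄ = (S₀/π) × [bracket] = (1842/π) × 0.592044 = 347.13 W/m².
— Configuration B (φ=+29.1°):
cos H₀ = −tan(+29.1°) tan(+4.400°) = -0.0428, H₀ = 1.6136 rad.
Bracket: H₀ sin φ sin δ + cos φ cos δ sin H₀ = 1.6136×0.48634×0.07672 + 0.87377×0.99705×0.99908 = 0.060207 + 0.870391 = 0.930598.
Q̄ = (S₀/π) × [bracket] = (1842/π) × 0.930598 = 545.63 W/m².
Ratio Q̄_A / Q̄_B = 347.13 / 545.63 = 0.6362.

Q̄_A / Q̄_B ≈ 0.636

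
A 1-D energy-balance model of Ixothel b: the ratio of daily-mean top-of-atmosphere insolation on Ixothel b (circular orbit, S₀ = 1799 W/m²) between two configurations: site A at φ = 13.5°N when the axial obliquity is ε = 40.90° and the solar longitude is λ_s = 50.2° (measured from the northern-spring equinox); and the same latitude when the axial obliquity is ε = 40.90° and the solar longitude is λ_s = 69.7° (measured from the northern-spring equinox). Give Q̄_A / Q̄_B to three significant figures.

Q̄_A / Q̄_B ≈ 1.03

— Configuration A (φ=+13.5°):
Solar declination: sin δ = sin ε · sin λ_s = sin 40.90° × sin 50.2° = 0.50303, so δ = +30.200°.
cos H₀ = −tan(+13.5°) tan(+30.200°) = -0.1397, H₀ = 1.7110 rad.
Bracket: H₀ sin φ sin δ + cos φ cos δ sin H₀ = 1.7110×0.23345×0.50303 + 0.97237×0.86427×0.99019 = 0.200927 + 0.832146 = 1.033073.
Q̄ = (S₀/π) × [bracket] = (1799/π) × 1.033073 = 591.58 W/m².
— Configuration B (φ=+13.5°):
Solar declination: sin δ = sin ε · sin λ_s = sin 40.90° × sin 69.7° = 0.61407, so δ = +37.885°.
cos H₀ = −tan(+13.5°) tan(+37.885°) = -0.1868, H₀ = 1.7587 rad.
Bracket: H₀ sin φ sin δ + cos φ cos δ sin H₀ = 1.7587×0.23345×0.61407 + 0.97237×0.78925×0.98240 = 0.252118 + 0.753936 = 1.006054.
Q̄ = (S₀/π) × [bracket] = (1799/π) × 1.006054 = 576.11 W/m².
Ratio Q̄_A / Q̄_B = 591.58 / 576.11 = 1.027.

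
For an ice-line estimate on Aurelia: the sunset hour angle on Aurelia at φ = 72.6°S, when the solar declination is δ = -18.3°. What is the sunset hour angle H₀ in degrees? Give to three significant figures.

H₀ = 180°

Sunrise equation: cos H₀ = −tan φ · tan δ = -1.0553 ≤ −1, so the host star never sets (polar day) and H₀ = π.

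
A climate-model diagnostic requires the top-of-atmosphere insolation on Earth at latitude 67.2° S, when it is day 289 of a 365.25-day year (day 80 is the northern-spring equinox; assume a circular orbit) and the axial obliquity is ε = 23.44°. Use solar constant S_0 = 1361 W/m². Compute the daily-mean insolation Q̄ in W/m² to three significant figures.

Solar longitude: L_s = 360° × (289 − 80)/365.25 = 205.996°.
sin δ = sin 23.44° × sin 205.996° = -0.17435, so δ = -10.041°.
cos h₀ = −tan(-67.2°) tan(-10.041°) = -0.4212, h₀ = 2.0056 rad.
Bracket: h₀ sin ϕ sin δ + cos ϕ cos δ sin h₀ = 2.0056×-0.92186×-0.17435 + 0.38752×0.98468×0.90696 = 0.322353 + 0.346081 = 0.668434.
Q̄ = (S_0/π) × [bracket] = (1361/π) × 0.668434 = 289.6 W/m².

Q̄ ≈ 290 W/m²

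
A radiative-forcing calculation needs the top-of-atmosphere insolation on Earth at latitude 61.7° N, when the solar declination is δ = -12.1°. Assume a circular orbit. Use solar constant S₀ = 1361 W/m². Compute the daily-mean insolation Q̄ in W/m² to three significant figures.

Q̄ ≈ 91.4 W/m²

cos H₀ = −tan(+61.7°) tan(-12.100°) = 0.3981, H₀ = 1.1613 rad.
Bracket: H₀ sin φ sin δ + cos φ cos δ sin H₀ = 1.1613×0.88048×-0.20962 + 0.47409×0.97778×0.91732 = -0.214337 + 0.425229 = 0.210892.
Q̄ = (S₀/π) × [bracket] = (1361/π) × 0.210892 = 91.36 W/m².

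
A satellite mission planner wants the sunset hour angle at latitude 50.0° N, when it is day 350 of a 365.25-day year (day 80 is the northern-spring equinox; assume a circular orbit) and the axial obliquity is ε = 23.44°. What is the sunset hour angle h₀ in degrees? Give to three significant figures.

Solar longitude: L_s = 360° × (350 − 80)/365.25 = 266.119°.
sin δ = sin 23.44° × sin 266.119° = -0.39688, so δ = -23.383°.
cos h₀ = −tan ϕ · tan δ = −tan(+50.0°) × tan(-23.383°) = 0.5153, so h₀ = 1.0294 rad = 58.98°.

h₀ = 59.0°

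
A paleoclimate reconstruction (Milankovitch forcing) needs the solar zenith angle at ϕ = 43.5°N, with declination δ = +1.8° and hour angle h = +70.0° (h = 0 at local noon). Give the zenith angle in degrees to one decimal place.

cos θ_z = sin ϕ sin δ + cos ϕ cos δ cos h = 0.021622 + 0.247970 = 0.269592.
θ_z = arccos(0.269592) = 74.4°.

θ_z = 74.4°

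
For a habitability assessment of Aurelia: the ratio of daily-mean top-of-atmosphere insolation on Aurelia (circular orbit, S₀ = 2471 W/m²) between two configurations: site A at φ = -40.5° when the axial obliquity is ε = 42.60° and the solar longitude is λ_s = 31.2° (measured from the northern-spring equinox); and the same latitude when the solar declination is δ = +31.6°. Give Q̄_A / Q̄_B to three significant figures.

Q̄_A / Q̄_B ≈ 1.91

— Configuration A (φ=-40.5°):
Solar declination: sin δ = sin ε · sin λ_s = sin 42.60° × sin 31.2° = 0.35064, so δ = +20.526°.
cos H₀ = −tan(-40.5°) tan(+20.526°) = 0.3198, H₀ = 1.2453 rad.
Bracket: H₀ sin φ sin δ + cos φ cos δ sin H₀ = 1.2453×-0.64945×0.35064 + 0.76041×0.93651×0.94749 = -0.283584 + 0.674738 = 0.391154.
Q̄ = (S₀/π) × [bracket] = (2471/π) × 0.391154 = 307.66 W/m².
— Configuration B (φ=-40.5°):
cos H₀ = −tan(-40.5°) tan(+31.600°) = 0.5254, H₀ = 1.0176 rad.
Bracket: H₀ sin φ sin δ + cos φ cos δ sin H₀ = 1.0176×-0.64945×0.52399 + 0.76041×0.85173×0.85083 = -0.346295 + 0.551052 = 0.204757.
Q̄ = (S₀/π) × [bracket] = (2471/π) × 0.204757 = 161.05 W/m².
Ratio Q̄_A / Q̄_B = 307.66 / 161.05 = 1.910.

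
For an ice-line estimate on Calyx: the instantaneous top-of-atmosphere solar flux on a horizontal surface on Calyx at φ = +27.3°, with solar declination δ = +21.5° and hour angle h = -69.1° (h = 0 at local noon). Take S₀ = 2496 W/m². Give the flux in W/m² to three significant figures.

1.16e+03 W/m²

cos θ_z = sin φ sin δ + cos φ cos δ cos h = 0.168096 + 0.294946 = 0.463042.
Flux = S₀ · cos θ_z = 2496 × 0.463042 = 1156 W/m².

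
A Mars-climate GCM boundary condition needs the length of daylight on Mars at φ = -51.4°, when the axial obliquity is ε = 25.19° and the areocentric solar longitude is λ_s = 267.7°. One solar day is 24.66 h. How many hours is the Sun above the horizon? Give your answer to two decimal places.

17.27 h

sin δ = sin 25.19° × sin 267.7° = -0.42528, so δ = -25.168°.
cos H₀ = −tan φ · tan δ = −tan(-51.4°) × tan(-25.168°) = -0.5886, so H₀ = 2.2001 rad = 126.06°.
Daylight = 2H₀/(2π) × 24.66 h = (2.2001/π) × 24.66 = 17.27 h.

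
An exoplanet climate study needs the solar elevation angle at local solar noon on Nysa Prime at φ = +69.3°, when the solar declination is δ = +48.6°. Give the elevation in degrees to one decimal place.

At local noon the hour angle is zero, so the zenith angle equals |φ − δ| = |+69.3° − (+48.600°)| = 20.700°.
Elevation = 90° − 20.700° = 69.3°.

69.3°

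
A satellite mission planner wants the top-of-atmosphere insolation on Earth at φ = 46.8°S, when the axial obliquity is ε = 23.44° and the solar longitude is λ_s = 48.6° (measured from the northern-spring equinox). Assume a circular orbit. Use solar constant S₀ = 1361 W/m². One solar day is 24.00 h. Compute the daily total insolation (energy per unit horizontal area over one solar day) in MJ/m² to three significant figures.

13.0 MJ/m²

Solar declination: sin δ = sin ε · sin λ_s = sin 23.44° × sin 48.6° = 0.29839, so δ = +17.361°.
cos H₀ = −tan(-46.8°) tan(+17.361°) = 0.3329, H₀ = 1.2314 rad.
Bracket: H₀ sin φ sin δ + cos φ cos δ sin H₀ = 1.2314×-0.72897×0.29839 + 0.68455×0.95445×0.94296 = -0.267851 + 0.616101 = 0.348250.
Q̄ = (S₀/π) × [bracket] = (1361/π) × 0.348250 = 150.87 W/m².
Daily total = Q̄ × 24.00 h × 3600 s/h = 150.87 × 24.00 × 3600 / 10⁶ = 13.04 MJ/m².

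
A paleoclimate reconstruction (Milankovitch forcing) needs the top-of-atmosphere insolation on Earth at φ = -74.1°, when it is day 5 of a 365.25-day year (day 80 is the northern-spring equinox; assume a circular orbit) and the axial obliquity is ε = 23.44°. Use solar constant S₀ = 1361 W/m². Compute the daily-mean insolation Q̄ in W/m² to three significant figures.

Solar longitude: λ_s = 360° × (5 − 80)/365.25 = -73.922°, i.e. -73.922° + 360° = 286.078°.
sin δ = sin 23.44° × sin 286.078° = -0.38223, so δ = -22.472°.
cos H₀ = −tan(-74.1°) tan(-22.472°) = -1.4521 ≤ −1 ⇒ polar day, H₀ = π.
Bracket: H₀ sin φ sin δ + cos φ cos δ sin H₀ = 3.1416×-0.96174×-0.38223 + 0.27396×0.92407×0.00000 = 1.154871 + 0.000000 = 1.154871.
Q̄ = (S₀/π) × [bracket] = (1361/π) × 1.154871 = 500.3 W/m².

Q̄ ≈ 500 W/m²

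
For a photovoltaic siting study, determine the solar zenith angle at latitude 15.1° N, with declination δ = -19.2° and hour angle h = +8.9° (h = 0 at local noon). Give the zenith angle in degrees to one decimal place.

θ_z = 35.4°

cos θ_z = sin φ sin δ + cos φ cos δ cos h = -0.085671 + 0.900792 = 0.815121.
θ_z = arccos(0.815121) = 35.4°.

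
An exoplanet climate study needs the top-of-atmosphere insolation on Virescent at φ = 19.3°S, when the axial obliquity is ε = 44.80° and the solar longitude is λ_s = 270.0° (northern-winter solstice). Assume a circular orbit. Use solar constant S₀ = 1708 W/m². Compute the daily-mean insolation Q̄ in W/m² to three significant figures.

Q̄ ≈ 585 W/m²

Solar declination: sin δ = sin ε · sin λ_s = sin 44.80° × sin 270.0° = -0.70463, so δ = -44.800°.
cos H₀ = −tan(-19.3°) tan(-44.800°) = -0.3478, H₀ = 1.9260 rad.
Bracket: H₀ sin φ sin δ + cos φ cos δ sin H₀ = 1.9260×-0.33051×-0.70463 + 0.94380×0.70957×0.93758 = 0.448541 + 0.627890 = 1.076431.
Q̄ = (S₀/π) × [bracket] = (1708/π) × 1.076431 = 585.2 W/m².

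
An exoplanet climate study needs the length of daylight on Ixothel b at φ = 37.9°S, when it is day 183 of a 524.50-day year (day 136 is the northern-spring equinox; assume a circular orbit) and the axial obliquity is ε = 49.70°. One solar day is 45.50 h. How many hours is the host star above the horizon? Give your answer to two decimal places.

Solar longitude: λ_s = 360° × (183 − 136)/524.50 = 32.259°.
sin δ = sin 49.70° × sin 32.259° = 0.40708, so δ = +24.021°.
cos H₀ = −tan φ · tan δ = −tan(-37.9°) × tan(+24.021°) = 0.3469, so H₀ = 1.2165 rad = 69.70°.
Daylight = 2H₀/(2π) × 45.50 h = (1.2165/π) × 45.50 = 17.62 h.

17.62 h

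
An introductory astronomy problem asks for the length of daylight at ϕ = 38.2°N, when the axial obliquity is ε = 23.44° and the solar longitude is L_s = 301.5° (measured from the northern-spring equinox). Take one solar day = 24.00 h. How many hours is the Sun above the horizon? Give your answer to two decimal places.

9.80 h

Solar declination: sin δ = sin ε · sin L_s = sin 23.44° × sin 301.5° = -0.33917, so δ = -19.826°.
cos h₀ = −tan ϕ · tan δ = −tan(+38.2°) × tan(-19.826°) = 0.2837, so h₀ = 1.2831 rad = 73.52°.
Daylight = 2h₀/(2π) × 24.00 h = (1.2831/π) × 24.00 = 9.80 h.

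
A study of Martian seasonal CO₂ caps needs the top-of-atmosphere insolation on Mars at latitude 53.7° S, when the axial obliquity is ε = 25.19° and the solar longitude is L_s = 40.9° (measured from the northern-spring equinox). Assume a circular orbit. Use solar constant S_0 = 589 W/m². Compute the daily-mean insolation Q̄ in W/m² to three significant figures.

Solar declination: sin δ = sin ε · sin L_s = sin 25.19° × sin 40.9° = 0.27867, so δ = +16.181°.
cos h₀ = −tan(-53.7°) tan(+16.181°) = 0.3950, h₀ = 1.1647 rad.
Bracket: h₀ sin ϕ sin δ + cos ϕ cos δ sin h₀ = 1.1647×-0.80593×0.27867 + 0.59201×0.96039×0.91868 = -0.261578 + 0.522325 = 0.260747.
Q̄ = (S_0/π) × [bracket] = (589/π) × 0.260747 = 48.89 W/m².

Q̄ ≈ 48.9 W/m²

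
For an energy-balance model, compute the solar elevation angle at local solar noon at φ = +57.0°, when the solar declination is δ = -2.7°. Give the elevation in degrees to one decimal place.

30.3°

At local noon the hour angle is zero, so the zenith angle equals |φ − δ| = |+57.0° − (-2.700°)| = 59.700°.
Elevation = 90° − 59.700° = 30.3°.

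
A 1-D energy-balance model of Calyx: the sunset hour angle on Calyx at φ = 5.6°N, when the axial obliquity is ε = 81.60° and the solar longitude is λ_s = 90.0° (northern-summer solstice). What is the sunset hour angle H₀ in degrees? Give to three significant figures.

H₀ = 132°

Solar declination: sin δ = sin ε · sin λ_s = sin 81.60° × sin 90.0° = 0.98927, so δ = +81.600°.
cos H₀ = −tan φ · tan δ = −tan(+5.6°) × tan(+81.600°) = -0.6640, so H₀ = 2.2970 rad = 131.61°.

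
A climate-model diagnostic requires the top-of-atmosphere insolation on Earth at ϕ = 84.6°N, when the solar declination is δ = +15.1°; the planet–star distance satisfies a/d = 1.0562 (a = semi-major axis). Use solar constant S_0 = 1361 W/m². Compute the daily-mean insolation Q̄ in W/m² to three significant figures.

cos h₀ = −tan(+84.6°) tan(+15.100°) = -2.8544 ≤ −1 ⇒ polar day, h₀ = π.
Bracket: h₀ sin ϕ sin δ + cos ϕ cos δ sin h₀ = 3.1416×0.99556×0.26050 + 0.09411×0.96547×0.00000 = 0.814753 + 0.000000 = 0.814753.
Inverse-square distance factor (a/d)² = 1.0562² = 1.115558.
Q̄ = (S_0/π) × 1.115558 × [bracket] = (1361/π) × 1.115558 × 0.814753 = 393.8 W/m².

Q̄ ≈ 394 W/m²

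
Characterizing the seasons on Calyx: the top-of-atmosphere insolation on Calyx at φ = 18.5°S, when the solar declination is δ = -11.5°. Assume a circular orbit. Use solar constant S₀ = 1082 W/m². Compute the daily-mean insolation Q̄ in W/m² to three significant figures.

cos H₀ = −tan(-18.5°) tan(-11.500°) = -0.0681, H₀ = 1.6389 rad.
Bracket: H₀ sin φ sin δ + cos φ cos δ sin H₀ = 1.6389×-0.31730×-0.19937 + 0.94832×0.97992×0.99768 = 0.103677 + 0.927122 = 1.030799.
Q̄ = (S₀/π) × [bracket] = (1082/π) × 1.030799 = 355.0 W/m².

Q̄ ≈ 355 W/m²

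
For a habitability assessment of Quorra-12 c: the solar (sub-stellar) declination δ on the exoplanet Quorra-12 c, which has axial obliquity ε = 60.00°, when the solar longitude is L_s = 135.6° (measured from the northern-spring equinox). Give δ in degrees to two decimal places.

δ = +37.30°

sin δ = sin ε · sin L_s = sin 60.00° × sin 135.6° = 0.605926.
δ = arcsin(0.605926) = +37.30°.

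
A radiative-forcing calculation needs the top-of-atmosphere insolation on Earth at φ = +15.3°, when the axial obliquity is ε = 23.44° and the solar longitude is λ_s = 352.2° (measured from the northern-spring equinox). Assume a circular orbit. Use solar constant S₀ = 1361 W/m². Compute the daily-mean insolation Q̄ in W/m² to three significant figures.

Solar declination: sin δ = sin ε · sin λ_s = sin 23.44° × sin 352.2° = -0.05399, so δ = -3.095°.
cos H₀ = −tan(+15.3°) tan(-3.095°) = 0.0148, H₀ = 1.5560 rad.
Bracket: H₀ sin φ sin δ + cos φ cos δ sin H₀ = 1.5560×0.26387×-0.05399 + 0.96456×0.99854×0.99989 = -0.022167 + 0.963046 = 0.940879.
Q̄ = (S₀/π) × [bracket] = (1361/π) × 0.940879 = 407.6 W/m².

Q̄ ≈ 408 W/m²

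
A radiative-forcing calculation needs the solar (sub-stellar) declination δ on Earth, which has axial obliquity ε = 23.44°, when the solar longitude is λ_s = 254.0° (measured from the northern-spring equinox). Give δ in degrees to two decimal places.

δ = -22.48°

sin δ = sin ε · sin λ_s = sin 23.44° × sin 254.0° = -0.382379.
δ = arcsin(-0.382379) = -22.48°.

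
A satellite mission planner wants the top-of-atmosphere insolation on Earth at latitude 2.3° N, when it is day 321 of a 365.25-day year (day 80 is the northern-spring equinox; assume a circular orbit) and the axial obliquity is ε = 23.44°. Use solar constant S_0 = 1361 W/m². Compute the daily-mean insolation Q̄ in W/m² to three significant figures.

Q̄ ≈ 399 W/m²

Solar longitude: L_s = 360° × (321 − 80)/365.25 = 237.536°.
sin δ = sin 23.44° × sin 237.536° = -0.33563, so δ = -19.611°.
cos h₀ = −tan(+2.3°) tan(-19.611°) = 0.0143, h₀ = 1.5565 rad.
Bracket: h₀ sin ϕ sin δ + cos ϕ cos δ sin h₀ = 1.5565×0.04013×-0.33563 + 0.99919×0.94200×0.99990 = -0.020964 + 0.941143 = 0.920179.
Q̄ = (S_0/π) × [bracket] = (1361/π) × 0.920179 = 398.6 W/m².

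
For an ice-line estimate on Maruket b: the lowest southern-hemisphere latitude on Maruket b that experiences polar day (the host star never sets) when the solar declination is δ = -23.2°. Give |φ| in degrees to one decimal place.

|φ| = 66.8°

Polar day requires cos H₀ = −tan φ tan δ ≤ −1, i.e. tan φ tan δ ≥ 1.
The boundary is |tan φ| · |tan δ| = 1, so |φ| = 90° − |δ| = 90° − 23.2° = 66.8° in the southern hemisphere.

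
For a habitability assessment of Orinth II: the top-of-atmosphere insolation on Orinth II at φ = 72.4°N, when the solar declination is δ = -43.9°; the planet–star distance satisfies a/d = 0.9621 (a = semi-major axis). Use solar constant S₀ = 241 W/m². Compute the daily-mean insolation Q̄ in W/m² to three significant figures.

Q̄ ≈ 0.00 W/m²

cos H₀ = −tan(+72.4°) tan(-43.900°) = 3.0336 ≥ 1 ⇒ polar night, H₀ = 0 and Q̄ = 0.
Inverse-square distance factor (a/d)² = 0.9621² = 0.925636.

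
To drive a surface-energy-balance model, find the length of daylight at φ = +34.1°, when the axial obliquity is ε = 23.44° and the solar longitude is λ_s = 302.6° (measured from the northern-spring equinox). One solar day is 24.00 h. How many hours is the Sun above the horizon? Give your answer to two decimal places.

10.14 h

Solar declination: sin δ = sin ε · sin λ_s = sin 23.44° × sin 302.6° = -0.33512, so δ = -19.580°.
cos H₀ = −tan φ · tan δ = −tan(+34.1°) × tan(-19.580°) = 0.2408, so H₀ = 1.3276 rad = 76.07°.
Daylight = 2H₀/(2π) × 24.00 h = (1.3276/π) × 24.00 = 10.14 h.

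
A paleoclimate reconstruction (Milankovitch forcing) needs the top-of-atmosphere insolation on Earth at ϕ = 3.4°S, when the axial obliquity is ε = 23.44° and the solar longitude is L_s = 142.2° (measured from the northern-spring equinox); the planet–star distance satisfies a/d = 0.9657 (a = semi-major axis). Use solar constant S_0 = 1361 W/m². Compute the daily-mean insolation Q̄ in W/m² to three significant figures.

Solar declination: sin δ = sin ε · sin L_s = sin 23.44° × sin 142.2° = 0.24381, so δ = +14.111°.
cos h₀ = −tan(-3.4°) tan(+14.111°) = 0.0149, h₀ = 1.5559 rad.
Bracket: h₀ sin ϕ sin δ + cos ϕ cos δ sin h₀ = 1.5559×-0.05931×0.24381 + 0.99824×0.96982×0.99989 = -0.022499 + 0.968007 = 0.945508.
Inverse-square distance factor (a/d)² = 0.9657² = 0.932576.
Q̄ = (S_0/π) × 0.932576 × [bracket] = (1361/π) × 0.932576 × 0.945508 = 382.0 W/m².

Q̄ ≈ 382 W/m²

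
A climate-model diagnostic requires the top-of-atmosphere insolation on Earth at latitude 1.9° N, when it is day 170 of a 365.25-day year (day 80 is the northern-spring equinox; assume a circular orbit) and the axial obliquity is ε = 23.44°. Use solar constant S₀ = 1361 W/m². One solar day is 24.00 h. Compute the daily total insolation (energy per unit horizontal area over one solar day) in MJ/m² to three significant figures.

Solar longitude: λ_s = 360° × (170 − 80)/365.25 = 88.706°.
sin δ = sin 23.44° × sin 88.706° = 0.39769, so δ = +23.434°.
cos H₀ = −tan(+1.9°) tan(+23.434°) = -0.0144, H₀ = 1.5852 rad.
Bracket: H₀ sin φ sin δ + cos φ cos δ sin H₀ = 1.5852×0.03316×0.39769 + 0.99945×0.91752×0.99990 = 0.020905 + 0.916924 = 0.937829.
Q̄ = (S₀/π) × [bracket] = (1361/π) × 0.937829 = 406.29 W/m².
Daily total = Q̄ × 24.00 h × 3600 s/h = 406.29 × 24.00 × 3600 / 10⁶ = 35.10 MJ/m².

35.1 MJ/m²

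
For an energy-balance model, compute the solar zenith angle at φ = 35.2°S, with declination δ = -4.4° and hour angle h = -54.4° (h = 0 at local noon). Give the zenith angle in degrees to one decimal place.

cos θ_z = sin φ sin δ + cos φ cos δ cos h = 0.044223 + 0.474277 = 0.518500.
θ_z = arccos(0.518500) = 58.8°.

θ_z = 58.8°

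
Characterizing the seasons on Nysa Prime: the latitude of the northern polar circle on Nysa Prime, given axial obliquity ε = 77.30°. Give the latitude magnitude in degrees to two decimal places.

The polar circle is the lowest latitude that experiences at least one full rotation of continuous daylight at the northern-summer solstice; it lies at |ϕ| = 90° − ε = 90° − 77.30° = 12.70°.

12.70°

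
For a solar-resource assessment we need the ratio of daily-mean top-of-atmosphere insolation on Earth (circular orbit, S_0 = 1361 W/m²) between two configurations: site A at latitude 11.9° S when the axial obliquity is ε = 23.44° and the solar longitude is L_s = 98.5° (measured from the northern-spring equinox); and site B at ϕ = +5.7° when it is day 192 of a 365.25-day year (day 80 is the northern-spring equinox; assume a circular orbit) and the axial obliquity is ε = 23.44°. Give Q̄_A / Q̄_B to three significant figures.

— Configuration A (ϕ=-11.9°):
Solar declination: sin δ = sin ε · sin L_s = sin 23.44° × sin 98.5° = 0.39342, so δ = +23.167°.
cos h₀ = −tan(-11.9°) tan(+23.167°) = 0.0902, h₀ = 1.4805 rad.
Bracket: h₀ sin ϕ sin δ + cos ϕ cos δ sin h₀ = 1.4805×-0.20620×0.39342 + 0.97851×0.91936×0.99593 = -0.120103 + 0.895942 = 0.775839.
Q̄ = (S_0/π) × [bracket] = (1361/π) × 0.775839 = 336.11 W/m².
— Configuration B (ϕ=+5.7°):
Solar longitude: L_s = 360° × (192 − 80)/365.25 = 110.390°.
sin δ = sin 23.44° × sin 110.390° = 0.37286, so δ = +21.892°.
cos h₀ = −tan(+5.7°) tan(+21.892°) = -0.0401, h₀ = 1.6109 rad.
Bracket: h₀ sin ϕ sin δ + cos ϕ cos δ sin h₀ = 1.6109×0.09932×0.37286 + 0.99506×0.92789×0.99920 = 0.059656 + 0.922568 = 0.982224.
Q̄ = (S_0/π) × [bracket] = (1361/π) × 0.982224 = 425.52 W/m².
Ratio Q̄_A / Q̄_B = 336.11 / 425.52 = 0.7899.

Q̄_A / Q̄_B ≈ 0.790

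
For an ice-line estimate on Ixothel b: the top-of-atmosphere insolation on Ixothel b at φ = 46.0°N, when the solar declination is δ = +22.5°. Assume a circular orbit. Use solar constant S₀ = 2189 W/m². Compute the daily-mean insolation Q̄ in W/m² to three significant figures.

Q̄ ≈ 790 W/m²

cos H₀ = −tan(+46.0°) tan(+22.500°) = -0.4289, H₀ = 2.0141 rad.
Bracket: H₀ sin φ sin δ + cos φ cos δ sin H₀ = 2.0141×0.71934×0.38268 + 0.69466×0.92388×0.90334 = 0.554435 + 0.579748 = 1.134183.
Q̄ = (S₀/π) × [bracket] = (2189/π) × 1.134183 = 790.3 W/m².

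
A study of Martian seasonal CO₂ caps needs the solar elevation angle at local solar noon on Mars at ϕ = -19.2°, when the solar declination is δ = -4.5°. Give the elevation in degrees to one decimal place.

75.3°

At local noon the hour angle is zero, so the zenith angle equals |ϕ − δ| = |-19.2° − (-4.500°)| = 14.700°.
Elevation = 90° − 14.700° = 75.3°.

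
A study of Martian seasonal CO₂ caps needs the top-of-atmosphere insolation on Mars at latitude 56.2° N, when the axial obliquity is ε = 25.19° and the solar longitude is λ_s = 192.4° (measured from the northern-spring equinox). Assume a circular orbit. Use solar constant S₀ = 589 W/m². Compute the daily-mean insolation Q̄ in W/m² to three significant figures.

Q̄ ≈ 82.5 W/m²

Solar declination: sin δ = sin ε · sin λ_s = sin 25.19° × sin 192.4° = -0.09140, so δ = -5.244°.
cos H₀ = −tan(+56.2°) tan(-5.244°) = 0.1371, H₀ = 1.4333 rad.
Bracket: H₀ sin φ sin δ + cos φ cos δ sin H₀ = 1.4333×0.83098×-0.09140 + 0.55630×0.99581×0.99056 = -0.108861 + 0.548740 = 0.439879.
Q̄ = (S₀/π) × [bracket] = (589/π) × 0.439879 = 82.47 W/m².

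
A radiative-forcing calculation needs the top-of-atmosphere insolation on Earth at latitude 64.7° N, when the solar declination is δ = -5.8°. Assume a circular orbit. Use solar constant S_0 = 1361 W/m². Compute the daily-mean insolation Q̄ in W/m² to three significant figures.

cos h₀ = −tan(+64.7°) tan(-5.800°) = 0.2149, h₀ = 1.3542 rad.
Bracket: h₀ sin ϕ sin δ + cos ϕ cos δ sin h₀ = 1.3542×0.90408×-0.10106 + 0.42736×0.99488×0.97664 = -0.123728 + 0.415240 = 0.291512.
Q̄ = (S_0/π) × [bracket] = (1361/π) × 0.291512 = 126.3 W/m².

Q̄ ≈ 126 W/m²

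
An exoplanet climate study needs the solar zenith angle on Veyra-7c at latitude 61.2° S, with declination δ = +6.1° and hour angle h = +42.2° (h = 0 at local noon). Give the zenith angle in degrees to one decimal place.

θ_z = 74.8°

cos θ_z = sin φ sin δ + cos φ cos δ cos h = -0.093120 + 0.354865 = 0.261745.
θ_z = arccos(0.261745) = 74.8°.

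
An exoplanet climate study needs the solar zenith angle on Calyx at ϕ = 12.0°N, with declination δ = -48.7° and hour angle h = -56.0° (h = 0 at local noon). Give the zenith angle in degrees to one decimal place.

cos θ_z = sin ϕ sin δ + cos ϕ cos δ cos h = -0.156197 + 0.361003 = 0.204806.
θ_z = arccos(0.204806) = 78.2°.

θ_z = 78.2°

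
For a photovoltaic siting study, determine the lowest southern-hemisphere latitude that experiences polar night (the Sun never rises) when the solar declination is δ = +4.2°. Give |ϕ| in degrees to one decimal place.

|ϕ| = 85.8°

Polar night requires cos h₀ = −tan ϕ tan δ ≥ 1, i.e. tan ϕ tan δ ≤ −1.
The boundary is |tan ϕ| · |tan δ| = 1, so |ϕ| = 90° − |δ| = 90° − 4.2° = 85.8° in the southern hemisphere.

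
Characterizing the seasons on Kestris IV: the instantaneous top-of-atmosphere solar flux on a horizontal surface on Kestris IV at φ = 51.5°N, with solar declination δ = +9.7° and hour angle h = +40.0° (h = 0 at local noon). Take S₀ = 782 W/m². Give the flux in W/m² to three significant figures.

cos θ_z = sin φ sin δ + cos φ cos δ cos h = 0.131861 + 0.470056 = 0.601917.
Flux = S₀ · cos θ_z = 782 × 0.601917 = 470.7 W/m².

471 W/m²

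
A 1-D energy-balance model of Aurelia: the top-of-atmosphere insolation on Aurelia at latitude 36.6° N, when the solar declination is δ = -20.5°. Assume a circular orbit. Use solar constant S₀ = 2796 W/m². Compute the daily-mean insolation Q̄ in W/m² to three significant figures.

Q̄ ≈ 403 W/m²

cos H₀ = −tan(+36.6°) tan(-20.500°) = 0.2777, H₀ = 1.2894 rad.
Bracket: H₀ sin φ sin δ + cos φ cos δ sin H₀ = 1.2894×0.59622×-0.35021 + 0.80282×0.93667×0.96068 = -0.269230 + 0.722410 = 0.453180.
Q̄ = (S₀/π) × [bracket] = (2796/π) × 0.453180 = 403.3 W/m².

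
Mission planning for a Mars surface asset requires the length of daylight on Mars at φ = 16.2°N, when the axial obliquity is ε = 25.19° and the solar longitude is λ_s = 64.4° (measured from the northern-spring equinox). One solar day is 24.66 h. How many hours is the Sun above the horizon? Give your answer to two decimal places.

Solar declination: sin δ = sin ε · sin λ_s = sin 25.19° × sin 64.4° = 0.38384, so δ = +22.572°.
cos H₀ = −tan φ · tan δ = −tan(+16.2°) × tan(+22.572°) = -0.1208, so H₀ = 1.6919 rad = 96.94°.
Daylight = 2H₀/(2π) × 24.66 h = (1.6919/π) × 24.66 = 13.28 h.

13.28 h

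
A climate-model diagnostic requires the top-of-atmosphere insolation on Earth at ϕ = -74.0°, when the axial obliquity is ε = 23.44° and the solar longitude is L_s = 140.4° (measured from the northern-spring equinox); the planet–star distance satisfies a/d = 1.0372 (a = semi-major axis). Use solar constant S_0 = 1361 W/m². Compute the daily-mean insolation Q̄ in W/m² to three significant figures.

Q̄ ≈ 2.96 W/m²

Solar declination: sin δ = sin ε · sin L_s = sin 23.44° × sin 140.4° = 0.25356, so δ = +14.688°.
cos h₀ = −tan(-74.0°) tan(+14.688°) = 0.9141, h₀ = 0.4174 rad.
Bracket: h₀ sin ϕ sin δ + cos ϕ cos δ sin h₀ = 0.4174×-0.96126×0.25356 + 0.27564×0.96732×0.40539 = -0.101736 + 0.108090 = 0.006354.
Inverse-square distance factor (a/d)² = 1.0372² = 1.075784.
Q̄ = (S_0/π) × 1.075784 × [bracket] = (1361/π) × 1.075784 × 0.006354 = 2.961 W/m².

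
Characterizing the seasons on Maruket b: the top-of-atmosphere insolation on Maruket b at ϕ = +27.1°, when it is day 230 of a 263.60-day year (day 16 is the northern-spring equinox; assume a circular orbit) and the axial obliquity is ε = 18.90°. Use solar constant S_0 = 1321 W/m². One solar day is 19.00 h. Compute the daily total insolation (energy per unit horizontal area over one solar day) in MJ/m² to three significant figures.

18.6 MJ/m²

Solar longitude: L_s = 360° × (230 − 16)/263.60 = 292.261°.
sin δ = sin 18.90° × sin 292.261° = -0.29978, so δ = -17.444°.
cos h₀ = −tan(+27.1°) tan(-17.444°) = 0.1608, h₀ = 1.4093 rad.
Bracket: h₀ sin ϕ sin δ + cos ϕ cos δ sin h₀ = 1.4093×0.45554×-0.29978 + 0.89021×0.95401×0.98699 = -0.192457 + 0.838220 = 0.645763.
Q̄ = (S_0/π) × [bracket] = (1321/π) × 0.645763 = 271.54 W/m².
Daily total = Q̄ × 19.00 h × 3600 s/h = 271.54 × 19.00 × 3600 / 10⁶ = 18.57 MJ/m².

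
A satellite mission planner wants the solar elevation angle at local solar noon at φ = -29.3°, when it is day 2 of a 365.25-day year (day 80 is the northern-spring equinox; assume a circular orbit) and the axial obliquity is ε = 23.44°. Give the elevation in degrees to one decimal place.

83.5°

Solar longitude: λ_s = 360° × (2 − 80)/365.25 = -76.879°, i.e. -76.879° + 360° = 283.121°.
sin δ = sin 23.44° × sin 283.121° = -0.38740, so δ = -22.793°.
At local noon the hour angle is zero, so the zenith angle equals |φ − δ| = |-29.3° − (-22.793°)| = 6.507°.
Elevation = 90° − 6.507° = 83.5°.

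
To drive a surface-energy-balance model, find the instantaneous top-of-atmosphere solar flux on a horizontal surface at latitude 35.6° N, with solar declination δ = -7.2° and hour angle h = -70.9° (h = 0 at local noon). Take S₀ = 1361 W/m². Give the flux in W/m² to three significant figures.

260 W/m²

cos θ_z = sin φ sin δ + cos φ cos δ cos h = -0.072959 + 0.263963 = 0.191004.
Flux = S₀ · cos θ_z = 1361 × 0.191004 = 260.0 W/m².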